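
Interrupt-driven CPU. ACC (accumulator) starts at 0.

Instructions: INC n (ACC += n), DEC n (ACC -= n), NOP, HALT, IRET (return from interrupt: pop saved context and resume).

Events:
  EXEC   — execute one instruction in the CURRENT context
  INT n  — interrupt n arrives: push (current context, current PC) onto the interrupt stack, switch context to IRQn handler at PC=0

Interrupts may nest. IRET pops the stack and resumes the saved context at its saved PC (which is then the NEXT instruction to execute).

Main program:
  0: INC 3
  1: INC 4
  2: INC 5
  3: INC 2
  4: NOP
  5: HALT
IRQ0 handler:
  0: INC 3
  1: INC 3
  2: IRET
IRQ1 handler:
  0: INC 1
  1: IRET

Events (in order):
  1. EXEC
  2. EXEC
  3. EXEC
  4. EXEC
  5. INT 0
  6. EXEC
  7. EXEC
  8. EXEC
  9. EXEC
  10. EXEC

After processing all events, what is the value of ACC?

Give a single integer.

Answer: 20

Derivation:
Event 1 (EXEC): [MAIN] PC=0: INC 3 -> ACC=3
Event 2 (EXEC): [MAIN] PC=1: INC 4 -> ACC=7
Event 3 (EXEC): [MAIN] PC=2: INC 5 -> ACC=12
Event 4 (EXEC): [MAIN] PC=3: INC 2 -> ACC=14
Event 5 (INT 0): INT 0 arrives: push (MAIN, PC=4), enter IRQ0 at PC=0 (depth now 1)
Event 6 (EXEC): [IRQ0] PC=0: INC 3 -> ACC=17
Event 7 (EXEC): [IRQ0] PC=1: INC 3 -> ACC=20
Event 8 (EXEC): [IRQ0] PC=2: IRET -> resume MAIN at PC=4 (depth now 0)
Event 9 (EXEC): [MAIN] PC=4: NOP
Event 10 (EXEC): [MAIN] PC=5: HALT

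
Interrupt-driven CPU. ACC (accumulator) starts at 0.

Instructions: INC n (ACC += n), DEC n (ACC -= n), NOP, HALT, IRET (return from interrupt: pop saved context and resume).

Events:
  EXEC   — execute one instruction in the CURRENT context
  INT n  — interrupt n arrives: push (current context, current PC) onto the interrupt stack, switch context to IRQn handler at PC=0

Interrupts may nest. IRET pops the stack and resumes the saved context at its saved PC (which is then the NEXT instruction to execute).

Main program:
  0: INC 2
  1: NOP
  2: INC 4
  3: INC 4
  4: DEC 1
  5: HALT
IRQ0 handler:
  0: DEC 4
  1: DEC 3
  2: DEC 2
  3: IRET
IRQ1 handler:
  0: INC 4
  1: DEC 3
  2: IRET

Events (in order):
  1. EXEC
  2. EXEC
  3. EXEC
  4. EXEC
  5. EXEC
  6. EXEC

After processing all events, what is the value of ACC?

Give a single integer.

Answer: 9

Derivation:
Event 1 (EXEC): [MAIN] PC=0: INC 2 -> ACC=2
Event 2 (EXEC): [MAIN] PC=1: NOP
Event 3 (EXEC): [MAIN] PC=2: INC 4 -> ACC=6
Event 4 (EXEC): [MAIN] PC=3: INC 4 -> ACC=10
Event 5 (EXEC): [MAIN] PC=4: DEC 1 -> ACC=9
Event 6 (EXEC): [MAIN] PC=5: HALT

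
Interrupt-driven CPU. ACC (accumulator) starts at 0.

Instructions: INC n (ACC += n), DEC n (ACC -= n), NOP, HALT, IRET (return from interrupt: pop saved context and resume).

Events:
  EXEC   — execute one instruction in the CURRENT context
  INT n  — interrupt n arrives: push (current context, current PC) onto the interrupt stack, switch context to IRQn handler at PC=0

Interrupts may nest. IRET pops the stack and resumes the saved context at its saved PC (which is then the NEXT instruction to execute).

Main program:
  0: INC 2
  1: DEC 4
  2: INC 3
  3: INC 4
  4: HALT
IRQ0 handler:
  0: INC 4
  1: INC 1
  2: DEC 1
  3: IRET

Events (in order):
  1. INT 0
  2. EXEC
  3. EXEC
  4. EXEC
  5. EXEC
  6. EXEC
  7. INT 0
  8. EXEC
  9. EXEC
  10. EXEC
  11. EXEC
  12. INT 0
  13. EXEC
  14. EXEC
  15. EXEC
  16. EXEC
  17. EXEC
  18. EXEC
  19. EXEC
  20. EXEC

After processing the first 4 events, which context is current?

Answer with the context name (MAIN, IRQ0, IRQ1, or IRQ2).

Event 1 (INT 0): INT 0 arrives: push (MAIN, PC=0), enter IRQ0 at PC=0 (depth now 1)
Event 2 (EXEC): [IRQ0] PC=0: INC 4 -> ACC=4
Event 3 (EXEC): [IRQ0] PC=1: INC 1 -> ACC=5
Event 4 (EXEC): [IRQ0] PC=2: DEC 1 -> ACC=4

Answer: IRQ0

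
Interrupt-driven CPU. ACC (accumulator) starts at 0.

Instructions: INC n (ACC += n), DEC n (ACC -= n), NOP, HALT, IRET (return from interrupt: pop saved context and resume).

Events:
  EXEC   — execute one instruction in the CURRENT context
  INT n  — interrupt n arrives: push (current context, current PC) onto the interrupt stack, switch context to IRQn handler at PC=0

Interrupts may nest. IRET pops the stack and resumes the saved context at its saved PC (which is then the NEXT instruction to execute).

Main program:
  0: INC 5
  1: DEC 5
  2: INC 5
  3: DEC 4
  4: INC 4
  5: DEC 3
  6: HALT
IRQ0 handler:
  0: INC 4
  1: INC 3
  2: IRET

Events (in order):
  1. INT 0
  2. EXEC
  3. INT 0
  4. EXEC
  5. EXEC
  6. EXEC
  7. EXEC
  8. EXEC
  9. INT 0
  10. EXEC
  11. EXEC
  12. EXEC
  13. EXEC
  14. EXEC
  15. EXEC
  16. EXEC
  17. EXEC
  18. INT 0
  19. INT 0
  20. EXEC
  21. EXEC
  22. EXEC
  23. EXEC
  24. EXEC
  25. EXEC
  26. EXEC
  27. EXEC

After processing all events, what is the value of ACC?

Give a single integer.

Event 1 (INT 0): INT 0 arrives: push (MAIN, PC=0), enter IRQ0 at PC=0 (depth now 1)
Event 2 (EXEC): [IRQ0] PC=0: INC 4 -> ACC=4
Event 3 (INT 0): INT 0 arrives: push (IRQ0, PC=1), enter IRQ0 at PC=0 (depth now 2)
Event 4 (EXEC): [IRQ0] PC=0: INC 4 -> ACC=8
Event 5 (EXEC): [IRQ0] PC=1: INC 3 -> ACC=11
Event 6 (EXEC): [IRQ0] PC=2: IRET -> resume IRQ0 at PC=1 (depth now 1)
Event 7 (EXEC): [IRQ0] PC=1: INC 3 -> ACC=14
Event 8 (EXEC): [IRQ0] PC=2: IRET -> resume MAIN at PC=0 (depth now 0)
Event 9 (INT 0): INT 0 arrives: push (MAIN, PC=0), enter IRQ0 at PC=0 (depth now 1)
Event 10 (EXEC): [IRQ0] PC=0: INC 4 -> ACC=18
Event 11 (EXEC): [IRQ0] PC=1: INC 3 -> ACC=21
Event 12 (EXEC): [IRQ0] PC=2: IRET -> resume MAIN at PC=0 (depth now 0)
Event 13 (EXEC): [MAIN] PC=0: INC 5 -> ACC=26
Event 14 (EXEC): [MAIN] PC=1: DEC 5 -> ACC=21
Event 15 (EXEC): [MAIN] PC=2: INC 5 -> ACC=26
Event 16 (EXEC): [MAIN] PC=3: DEC 4 -> ACC=22
Event 17 (EXEC): [MAIN] PC=4: INC 4 -> ACC=26
Event 18 (INT 0): INT 0 arrives: push (MAIN, PC=5), enter IRQ0 at PC=0 (depth now 1)
Event 19 (INT 0): INT 0 arrives: push (IRQ0, PC=0), enter IRQ0 at PC=0 (depth now 2)
Event 20 (EXEC): [IRQ0] PC=0: INC 4 -> ACC=30
Event 21 (EXEC): [IRQ0] PC=1: INC 3 -> ACC=33
Event 22 (EXEC): [IRQ0] PC=2: IRET -> resume IRQ0 at PC=0 (depth now 1)
Event 23 (EXEC): [IRQ0] PC=0: INC 4 -> ACC=37
Event 24 (EXEC): [IRQ0] PC=1: INC 3 -> ACC=40
Event 25 (EXEC): [IRQ0] PC=2: IRET -> resume MAIN at PC=5 (depth now 0)
Event 26 (EXEC): [MAIN] PC=5: DEC 3 -> ACC=37
Event 27 (EXEC): [MAIN] PC=6: HALT

Answer: 37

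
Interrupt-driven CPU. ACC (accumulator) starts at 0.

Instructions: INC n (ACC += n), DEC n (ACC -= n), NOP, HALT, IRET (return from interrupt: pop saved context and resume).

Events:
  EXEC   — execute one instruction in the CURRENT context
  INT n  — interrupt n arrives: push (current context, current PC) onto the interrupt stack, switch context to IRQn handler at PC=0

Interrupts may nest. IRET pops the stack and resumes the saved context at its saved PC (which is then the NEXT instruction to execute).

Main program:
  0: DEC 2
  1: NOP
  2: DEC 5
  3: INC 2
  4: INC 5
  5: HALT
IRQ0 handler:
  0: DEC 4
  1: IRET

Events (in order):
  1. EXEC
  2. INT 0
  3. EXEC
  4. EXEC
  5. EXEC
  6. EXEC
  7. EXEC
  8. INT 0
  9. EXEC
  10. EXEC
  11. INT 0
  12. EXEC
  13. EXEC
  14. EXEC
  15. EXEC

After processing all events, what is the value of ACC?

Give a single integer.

Event 1 (EXEC): [MAIN] PC=0: DEC 2 -> ACC=-2
Event 2 (INT 0): INT 0 arrives: push (MAIN, PC=1), enter IRQ0 at PC=0 (depth now 1)
Event 3 (EXEC): [IRQ0] PC=0: DEC 4 -> ACC=-6
Event 4 (EXEC): [IRQ0] PC=1: IRET -> resume MAIN at PC=1 (depth now 0)
Event 5 (EXEC): [MAIN] PC=1: NOP
Event 6 (EXEC): [MAIN] PC=2: DEC 5 -> ACC=-11
Event 7 (EXEC): [MAIN] PC=3: INC 2 -> ACC=-9
Event 8 (INT 0): INT 0 arrives: push (MAIN, PC=4), enter IRQ0 at PC=0 (depth now 1)
Event 9 (EXEC): [IRQ0] PC=0: DEC 4 -> ACC=-13
Event 10 (EXEC): [IRQ0] PC=1: IRET -> resume MAIN at PC=4 (depth now 0)
Event 11 (INT 0): INT 0 arrives: push (MAIN, PC=4), enter IRQ0 at PC=0 (depth now 1)
Event 12 (EXEC): [IRQ0] PC=0: DEC 4 -> ACC=-17
Event 13 (EXEC): [IRQ0] PC=1: IRET -> resume MAIN at PC=4 (depth now 0)
Event 14 (EXEC): [MAIN] PC=4: INC 5 -> ACC=-12
Event 15 (EXEC): [MAIN] PC=5: HALT

Answer: -12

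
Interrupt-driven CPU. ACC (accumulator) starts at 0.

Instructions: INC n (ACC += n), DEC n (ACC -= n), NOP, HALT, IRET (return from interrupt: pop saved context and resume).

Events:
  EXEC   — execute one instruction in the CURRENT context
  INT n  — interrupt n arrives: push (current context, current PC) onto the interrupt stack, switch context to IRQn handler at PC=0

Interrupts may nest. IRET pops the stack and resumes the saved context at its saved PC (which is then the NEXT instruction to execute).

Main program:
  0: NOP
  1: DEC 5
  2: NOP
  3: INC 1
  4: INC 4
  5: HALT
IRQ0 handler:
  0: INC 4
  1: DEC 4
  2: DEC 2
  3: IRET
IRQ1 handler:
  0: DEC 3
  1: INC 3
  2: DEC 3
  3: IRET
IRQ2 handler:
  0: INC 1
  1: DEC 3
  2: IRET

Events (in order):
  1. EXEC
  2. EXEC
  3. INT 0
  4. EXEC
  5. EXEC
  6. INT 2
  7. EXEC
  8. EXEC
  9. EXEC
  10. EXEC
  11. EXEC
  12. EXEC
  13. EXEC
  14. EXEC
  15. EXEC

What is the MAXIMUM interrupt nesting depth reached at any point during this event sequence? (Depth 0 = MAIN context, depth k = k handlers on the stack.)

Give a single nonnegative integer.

Answer: 2

Derivation:
Event 1 (EXEC): [MAIN] PC=0: NOP [depth=0]
Event 2 (EXEC): [MAIN] PC=1: DEC 5 -> ACC=-5 [depth=0]
Event 3 (INT 0): INT 0 arrives: push (MAIN, PC=2), enter IRQ0 at PC=0 (depth now 1) [depth=1]
Event 4 (EXEC): [IRQ0] PC=0: INC 4 -> ACC=-1 [depth=1]
Event 5 (EXEC): [IRQ0] PC=1: DEC 4 -> ACC=-5 [depth=1]
Event 6 (INT 2): INT 2 arrives: push (IRQ0, PC=2), enter IRQ2 at PC=0 (depth now 2) [depth=2]
Event 7 (EXEC): [IRQ2] PC=0: INC 1 -> ACC=-4 [depth=2]
Event 8 (EXEC): [IRQ2] PC=1: DEC 3 -> ACC=-7 [depth=2]
Event 9 (EXEC): [IRQ2] PC=2: IRET -> resume IRQ0 at PC=2 (depth now 1) [depth=1]
Event 10 (EXEC): [IRQ0] PC=2: DEC 2 -> ACC=-9 [depth=1]
Event 11 (EXEC): [IRQ0] PC=3: IRET -> resume MAIN at PC=2 (depth now 0) [depth=0]
Event 12 (EXEC): [MAIN] PC=2: NOP [depth=0]
Event 13 (EXEC): [MAIN] PC=3: INC 1 -> ACC=-8 [depth=0]
Event 14 (EXEC): [MAIN] PC=4: INC 4 -> ACC=-4 [depth=0]
Event 15 (EXEC): [MAIN] PC=5: HALT [depth=0]
Max depth observed: 2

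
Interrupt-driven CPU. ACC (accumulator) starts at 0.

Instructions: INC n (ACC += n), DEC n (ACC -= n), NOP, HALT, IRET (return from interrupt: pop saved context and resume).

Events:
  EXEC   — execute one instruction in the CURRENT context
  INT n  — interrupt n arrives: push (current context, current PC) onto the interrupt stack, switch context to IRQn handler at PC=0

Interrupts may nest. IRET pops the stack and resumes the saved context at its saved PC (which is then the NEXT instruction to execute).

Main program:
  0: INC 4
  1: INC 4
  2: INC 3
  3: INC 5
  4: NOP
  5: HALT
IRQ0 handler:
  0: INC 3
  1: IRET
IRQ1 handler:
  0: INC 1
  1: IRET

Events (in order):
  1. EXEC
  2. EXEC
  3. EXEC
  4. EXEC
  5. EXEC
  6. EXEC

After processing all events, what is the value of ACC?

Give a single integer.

Event 1 (EXEC): [MAIN] PC=0: INC 4 -> ACC=4
Event 2 (EXEC): [MAIN] PC=1: INC 4 -> ACC=8
Event 3 (EXEC): [MAIN] PC=2: INC 3 -> ACC=11
Event 4 (EXEC): [MAIN] PC=3: INC 5 -> ACC=16
Event 5 (EXEC): [MAIN] PC=4: NOP
Event 6 (EXEC): [MAIN] PC=5: HALT

Answer: 16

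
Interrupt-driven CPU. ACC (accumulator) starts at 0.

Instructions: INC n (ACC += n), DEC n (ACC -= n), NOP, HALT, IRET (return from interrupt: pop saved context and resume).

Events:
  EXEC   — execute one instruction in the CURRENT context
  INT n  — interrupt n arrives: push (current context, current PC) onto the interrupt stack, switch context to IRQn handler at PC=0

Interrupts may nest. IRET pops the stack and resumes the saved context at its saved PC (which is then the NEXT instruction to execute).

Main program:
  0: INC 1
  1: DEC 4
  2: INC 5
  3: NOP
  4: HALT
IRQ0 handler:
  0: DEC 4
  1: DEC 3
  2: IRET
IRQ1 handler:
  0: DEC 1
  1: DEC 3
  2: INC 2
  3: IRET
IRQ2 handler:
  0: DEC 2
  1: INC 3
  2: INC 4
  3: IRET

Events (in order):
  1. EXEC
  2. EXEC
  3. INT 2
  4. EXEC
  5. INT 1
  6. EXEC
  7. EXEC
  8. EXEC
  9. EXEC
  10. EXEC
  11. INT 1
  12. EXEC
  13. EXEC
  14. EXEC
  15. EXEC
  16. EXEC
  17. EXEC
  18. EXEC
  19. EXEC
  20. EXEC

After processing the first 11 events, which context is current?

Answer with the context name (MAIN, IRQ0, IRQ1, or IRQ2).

Answer: IRQ1

Derivation:
Event 1 (EXEC): [MAIN] PC=0: INC 1 -> ACC=1
Event 2 (EXEC): [MAIN] PC=1: DEC 4 -> ACC=-3
Event 3 (INT 2): INT 2 arrives: push (MAIN, PC=2), enter IRQ2 at PC=0 (depth now 1)
Event 4 (EXEC): [IRQ2] PC=0: DEC 2 -> ACC=-5
Event 5 (INT 1): INT 1 arrives: push (IRQ2, PC=1), enter IRQ1 at PC=0 (depth now 2)
Event 6 (EXEC): [IRQ1] PC=0: DEC 1 -> ACC=-6
Event 7 (EXEC): [IRQ1] PC=1: DEC 3 -> ACC=-9
Event 8 (EXEC): [IRQ1] PC=2: INC 2 -> ACC=-7
Event 9 (EXEC): [IRQ1] PC=3: IRET -> resume IRQ2 at PC=1 (depth now 1)
Event 10 (EXEC): [IRQ2] PC=1: INC 3 -> ACC=-4
Event 11 (INT 1): INT 1 arrives: push (IRQ2, PC=2), enter IRQ1 at PC=0 (depth now 2)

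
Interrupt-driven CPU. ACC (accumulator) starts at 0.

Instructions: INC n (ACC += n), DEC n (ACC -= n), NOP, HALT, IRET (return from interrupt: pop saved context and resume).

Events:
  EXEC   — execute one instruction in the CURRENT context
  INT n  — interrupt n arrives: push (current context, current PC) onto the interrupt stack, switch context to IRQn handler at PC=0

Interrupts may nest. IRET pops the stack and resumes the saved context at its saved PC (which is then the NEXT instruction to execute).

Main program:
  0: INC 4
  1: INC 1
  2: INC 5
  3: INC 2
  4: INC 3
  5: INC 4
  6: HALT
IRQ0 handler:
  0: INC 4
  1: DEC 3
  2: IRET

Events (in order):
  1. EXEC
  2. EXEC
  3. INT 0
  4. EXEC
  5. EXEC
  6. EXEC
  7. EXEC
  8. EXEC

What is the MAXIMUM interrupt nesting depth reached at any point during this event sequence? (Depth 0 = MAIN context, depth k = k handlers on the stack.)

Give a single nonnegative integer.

Answer: 1

Derivation:
Event 1 (EXEC): [MAIN] PC=0: INC 4 -> ACC=4 [depth=0]
Event 2 (EXEC): [MAIN] PC=1: INC 1 -> ACC=5 [depth=0]
Event 3 (INT 0): INT 0 arrives: push (MAIN, PC=2), enter IRQ0 at PC=0 (depth now 1) [depth=1]
Event 4 (EXEC): [IRQ0] PC=0: INC 4 -> ACC=9 [depth=1]
Event 5 (EXEC): [IRQ0] PC=1: DEC 3 -> ACC=6 [depth=1]
Event 6 (EXEC): [IRQ0] PC=2: IRET -> resume MAIN at PC=2 (depth now 0) [depth=0]
Event 7 (EXEC): [MAIN] PC=2: INC 5 -> ACC=11 [depth=0]
Event 8 (EXEC): [MAIN] PC=3: INC 2 -> ACC=13 [depth=0]
Max depth observed: 1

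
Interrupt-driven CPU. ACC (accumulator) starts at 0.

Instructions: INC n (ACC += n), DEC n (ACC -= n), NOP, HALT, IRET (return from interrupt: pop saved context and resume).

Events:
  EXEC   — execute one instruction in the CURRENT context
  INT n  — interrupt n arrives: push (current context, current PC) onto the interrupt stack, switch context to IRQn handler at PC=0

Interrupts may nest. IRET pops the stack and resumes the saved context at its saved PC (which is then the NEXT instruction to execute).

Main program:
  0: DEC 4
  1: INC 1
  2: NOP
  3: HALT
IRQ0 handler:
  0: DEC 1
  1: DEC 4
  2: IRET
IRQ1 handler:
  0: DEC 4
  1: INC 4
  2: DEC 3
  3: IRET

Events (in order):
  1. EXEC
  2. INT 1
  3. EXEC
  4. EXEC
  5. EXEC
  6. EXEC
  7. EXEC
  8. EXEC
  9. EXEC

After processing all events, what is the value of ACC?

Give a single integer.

Answer: -6

Derivation:
Event 1 (EXEC): [MAIN] PC=0: DEC 4 -> ACC=-4
Event 2 (INT 1): INT 1 arrives: push (MAIN, PC=1), enter IRQ1 at PC=0 (depth now 1)
Event 3 (EXEC): [IRQ1] PC=0: DEC 4 -> ACC=-8
Event 4 (EXEC): [IRQ1] PC=1: INC 4 -> ACC=-4
Event 5 (EXEC): [IRQ1] PC=2: DEC 3 -> ACC=-7
Event 6 (EXEC): [IRQ1] PC=3: IRET -> resume MAIN at PC=1 (depth now 0)
Event 7 (EXEC): [MAIN] PC=1: INC 1 -> ACC=-6
Event 8 (EXEC): [MAIN] PC=2: NOP
Event 9 (EXEC): [MAIN] PC=3: HALT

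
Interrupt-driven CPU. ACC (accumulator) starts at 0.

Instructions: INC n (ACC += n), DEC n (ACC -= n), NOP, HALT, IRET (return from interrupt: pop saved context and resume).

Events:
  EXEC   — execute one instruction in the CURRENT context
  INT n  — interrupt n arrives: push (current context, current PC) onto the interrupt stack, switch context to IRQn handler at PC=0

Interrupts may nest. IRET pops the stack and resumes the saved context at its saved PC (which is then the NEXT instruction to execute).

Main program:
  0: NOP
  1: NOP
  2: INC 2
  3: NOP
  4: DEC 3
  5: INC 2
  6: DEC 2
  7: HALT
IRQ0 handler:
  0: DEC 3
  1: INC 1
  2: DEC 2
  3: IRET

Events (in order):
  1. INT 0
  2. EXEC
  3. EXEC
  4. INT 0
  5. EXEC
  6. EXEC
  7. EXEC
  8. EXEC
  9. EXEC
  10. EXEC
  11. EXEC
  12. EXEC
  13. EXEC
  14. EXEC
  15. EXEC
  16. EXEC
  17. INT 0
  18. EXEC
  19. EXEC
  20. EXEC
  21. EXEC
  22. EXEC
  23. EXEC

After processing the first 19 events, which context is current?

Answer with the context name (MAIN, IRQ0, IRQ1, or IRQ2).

Event 1 (INT 0): INT 0 arrives: push (MAIN, PC=0), enter IRQ0 at PC=0 (depth now 1)
Event 2 (EXEC): [IRQ0] PC=0: DEC 3 -> ACC=-3
Event 3 (EXEC): [IRQ0] PC=1: INC 1 -> ACC=-2
Event 4 (INT 0): INT 0 arrives: push (IRQ0, PC=2), enter IRQ0 at PC=0 (depth now 2)
Event 5 (EXEC): [IRQ0] PC=0: DEC 3 -> ACC=-5
Event 6 (EXEC): [IRQ0] PC=1: INC 1 -> ACC=-4
Event 7 (EXEC): [IRQ0] PC=2: DEC 2 -> ACC=-6
Event 8 (EXEC): [IRQ0] PC=3: IRET -> resume IRQ0 at PC=2 (depth now 1)
Event 9 (EXEC): [IRQ0] PC=2: DEC 2 -> ACC=-8
Event 10 (EXEC): [IRQ0] PC=3: IRET -> resume MAIN at PC=0 (depth now 0)
Event 11 (EXEC): [MAIN] PC=0: NOP
Event 12 (EXEC): [MAIN] PC=1: NOP
Event 13 (EXEC): [MAIN] PC=2: INC 2 -> ACC=-6
Event 14 (EXEC): [MAIN] PC=3: NOP
Event 15 (EXEC): [MAIN] PC=4: DEC 3 -> ACC=-9
Event 16 (EXEC): [MAIN] PC=5: INC 2 -> ACC=-7
Event 17 (INT 0): INT 0 arrives: push (MAIN, PC=6), enter IRQ0 at PC=0 (depth now 1)
Event 18 (EXEC): [IRQ0] PC=0: DEC 3 -> ACC=-10
Event 19 (EXEC): [IRQ0] PC=1: INC 1 -> ACC=-9

Answer: IRQ0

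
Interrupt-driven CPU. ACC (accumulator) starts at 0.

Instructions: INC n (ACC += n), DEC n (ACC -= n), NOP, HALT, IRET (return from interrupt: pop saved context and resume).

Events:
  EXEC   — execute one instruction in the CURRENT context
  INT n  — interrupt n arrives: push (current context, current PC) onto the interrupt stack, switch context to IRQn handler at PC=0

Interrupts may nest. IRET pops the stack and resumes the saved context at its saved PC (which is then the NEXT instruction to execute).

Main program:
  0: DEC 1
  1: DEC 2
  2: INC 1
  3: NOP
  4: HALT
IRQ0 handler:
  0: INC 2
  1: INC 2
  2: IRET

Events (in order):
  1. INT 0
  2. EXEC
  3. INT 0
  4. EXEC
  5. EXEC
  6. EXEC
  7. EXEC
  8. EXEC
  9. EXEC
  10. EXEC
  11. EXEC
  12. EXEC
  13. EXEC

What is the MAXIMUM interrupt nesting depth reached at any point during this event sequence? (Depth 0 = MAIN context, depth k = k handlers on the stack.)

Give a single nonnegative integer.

Event 1 (INT 0): INT 0 arrives: push (MAIN, PC=0), enter IRQ0 at PC=0 (depth now 1) [depth=1]
Event 2 (EXEC): [IRQ0] PC=0: INC 2 -> ACC=2 [depth=1]
Event 3 (INT 0): INT 0 arrives: push (IRQ0, PC=1), enter IRQ0 at PC=0 (depth now 2) [depth=2]
Event 4 (EXEC): [IRQ0] PC=0: INC 2 -> ACC=4 [depth=2]
Event 5 (EXEC): [IRQ0] PC=1: INC 2 -> ACC=6 [depth=2]
Event 6 (EXEC): [IRQ0] PC=2: IRET -> resume IRQ0 at PC=1 (depth now 1) [depth=1]
Event 7 (EXEC): [IRQ0] PC=1: INC 2 -> ACC=8 [depth=1]
Event 8 (EXEC): [IRQ0] PC=2: IRET -> resume MAIN at PC=0 (depth now 0) [depth=0]
Event 9 (EXEC): [MAIN] PC=0: DEC 1 -> ACC=7 [depth=0]
Event 10 (EXEC): [MAIN] PC=1: DEC 2 -> ACC=5 [depth=0]
Event 11 (EXEC): [MAIN] PC=2: INC 1 -> ACC=6 [depth=0]
Event 12 (EXEC): [MAIN] PC=3: NOP [depth=0]
Event 13 (EXEC): [MAIN] PC=4: HALT [depth=0]
Max depth observed: 2

Answer: 2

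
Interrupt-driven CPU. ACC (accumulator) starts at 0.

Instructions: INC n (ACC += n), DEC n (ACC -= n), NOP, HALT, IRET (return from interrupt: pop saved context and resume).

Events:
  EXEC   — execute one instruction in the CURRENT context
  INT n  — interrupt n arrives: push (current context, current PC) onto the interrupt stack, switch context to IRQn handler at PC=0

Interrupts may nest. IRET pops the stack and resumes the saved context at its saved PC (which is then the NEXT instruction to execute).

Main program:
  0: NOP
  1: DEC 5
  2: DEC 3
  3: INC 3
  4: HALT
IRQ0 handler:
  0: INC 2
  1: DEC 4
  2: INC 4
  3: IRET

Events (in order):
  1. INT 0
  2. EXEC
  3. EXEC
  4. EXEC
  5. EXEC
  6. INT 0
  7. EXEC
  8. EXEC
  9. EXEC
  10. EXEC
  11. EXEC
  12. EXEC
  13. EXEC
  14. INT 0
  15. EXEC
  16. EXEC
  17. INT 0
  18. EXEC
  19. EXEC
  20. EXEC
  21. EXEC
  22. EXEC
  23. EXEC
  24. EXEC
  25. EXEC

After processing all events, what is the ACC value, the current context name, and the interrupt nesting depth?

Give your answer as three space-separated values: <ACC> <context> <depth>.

Event 1 (INT 0): INT 0 arrives: push (MAIN, PC=0), enter IRQ0 at PC=0 (depth now 1)
Event 2 (EXEC): [IRQ0] PC=0: INC 2 -> ACC=2
Event 3 (EXEC): [IRQ0] PC=1: DEC 4 -> ACC=-2
Event 4 (EXEC): [IRQ0] PC=2: INC 4 -> ACC=2
Event 5 (EXEC): [IRQ0] PC=3: IRET -> resume MAIN at PC=0 (depth now 0)
Event 6 (INT 0): INT 0 arrives: push (MAIN, PC=0), enter IRQ0 at PC=0 (depth now 1)
Event 7 (EXEC): [IRQ0] PC=0: INC 2 -> ACC=4
Event 8 (EXEC): [IRQ0] PC=1: DEC 4 -> ACC=0
Event 9 (EXEC): [IRQ0] PC=2: INC 4 -> ACC=4
Event 10 (EXEC): [IRQ0] PC=3: IRET -> resume MAIN at PC=0 (depth now 0)
Event 11 (EXEC): [MAIN] PC=0: NOP
Event 12 (EXEC): [MAIN] PC=1: DEC 5 -> ACC=-1
Event 13 (EXEC): [MAIN] PC=2: DEC 3 -> ACC=-4
Event 14 (INT 0): INT 0 arrives: push (MAIN, PC=3), enter IRQ0 at PC=0 (depth now 1)
Event 15 (EXEC): [IRQ0] PC=0: INC 2 -> ACC=-2
Event 16 (EXEC): [IRQ0] PC=1: DEC 4 -> ACC=-6
Event 17 (INT 0): INT 0 arrives: push (IRQ0, PC=2), enter IRQ0 at PC=0 (depth now 2)
Event 18 (EXEC): [IRQ0] PC=0: INC 2 -> ACC=-4
Event 19 (EXEC): [IRQ0] PC=1: DEC 4 -> ACC=-8
Event 20 (EXEC): [IRQ0] PC=2: INC 4 -> ACC=-4
Event 21 (EXEC): [IRQ0] PC=3: IRET -> resume IRQ0 at PC=2 (depth now 1)
Event 22 (EXEC): [IRQ0] PC=2: INC 4 -> ACC=0
Event 23 (EXEC): [IRQ0] PC=3: IRET -> resume MAIN at PC=3 (depth now 0)
Event 24 (EXEC): [MAIN] PC=3: INC 3 -> ACC=3
Event 25 (EXEC): [MAIN] PC=4: HALT

Answer: 3 MAIN 0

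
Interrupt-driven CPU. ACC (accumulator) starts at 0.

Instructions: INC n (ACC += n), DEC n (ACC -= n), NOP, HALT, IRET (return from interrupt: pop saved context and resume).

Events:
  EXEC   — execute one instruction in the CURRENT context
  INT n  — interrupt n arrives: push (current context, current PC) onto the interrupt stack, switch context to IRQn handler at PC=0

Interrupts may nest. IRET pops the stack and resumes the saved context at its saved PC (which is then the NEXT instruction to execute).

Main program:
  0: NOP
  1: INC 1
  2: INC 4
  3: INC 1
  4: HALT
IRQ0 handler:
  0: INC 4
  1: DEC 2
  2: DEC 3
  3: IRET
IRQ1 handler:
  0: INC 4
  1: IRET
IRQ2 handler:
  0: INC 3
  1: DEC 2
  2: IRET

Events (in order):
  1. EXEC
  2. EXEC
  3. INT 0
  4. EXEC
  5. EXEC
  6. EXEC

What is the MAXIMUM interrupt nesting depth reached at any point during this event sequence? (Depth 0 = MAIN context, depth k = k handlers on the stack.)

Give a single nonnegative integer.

Event 1 (EXEC): [MAIN] PC=0: NOP [depth=0]
Event 2 (EXEC): [MAIN] PC=1: INC 1 -> ACC=1 [depth=0]
Event 3 (INT 0): INT 0 arrives: push (MAIN, PC=2), enter IRQ0 at PC=0 (depth now 1) [depth=1]
Event 4 (EXEC): [IRQ0] PC=0: INC 4 -> ACC=5 [depth=1]
Event 5 (EXEC): [IRQ0] PC=1: DEC 2 -> ACC=3 [depth=1]
Event 6 (EXEC): [IRQ0] PC=2: DEC 3 -> ACC=0 [depth=1]
Max depth observed: 1

Answer: 1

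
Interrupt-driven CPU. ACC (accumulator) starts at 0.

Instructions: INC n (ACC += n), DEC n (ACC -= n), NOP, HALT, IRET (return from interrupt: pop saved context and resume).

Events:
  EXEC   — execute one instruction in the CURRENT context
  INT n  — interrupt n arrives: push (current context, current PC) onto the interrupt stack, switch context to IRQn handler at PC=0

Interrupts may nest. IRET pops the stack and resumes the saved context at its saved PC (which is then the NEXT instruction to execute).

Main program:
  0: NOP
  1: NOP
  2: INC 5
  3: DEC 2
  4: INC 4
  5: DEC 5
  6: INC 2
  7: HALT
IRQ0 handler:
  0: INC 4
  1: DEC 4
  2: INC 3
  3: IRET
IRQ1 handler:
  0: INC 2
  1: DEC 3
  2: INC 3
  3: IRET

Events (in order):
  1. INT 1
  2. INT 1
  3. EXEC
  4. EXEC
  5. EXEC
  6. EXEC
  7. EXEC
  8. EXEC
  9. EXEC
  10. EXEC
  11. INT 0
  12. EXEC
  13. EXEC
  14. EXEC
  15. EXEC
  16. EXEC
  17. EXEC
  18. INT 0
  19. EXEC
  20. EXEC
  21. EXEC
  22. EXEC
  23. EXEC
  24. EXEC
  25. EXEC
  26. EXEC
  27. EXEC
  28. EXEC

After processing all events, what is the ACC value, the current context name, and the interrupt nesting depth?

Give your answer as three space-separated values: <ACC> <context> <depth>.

Answer: 14 MAIN 0

Derivation:
Event 1 (INT 1): INT 1 arrives: push (MAIN, PC=0), enter IRQ1 at PC=0 (depth now 1)
Event 2 (INT 1): INT 1 arrives: push (IRQ1, PC=0), enter IRQ1 at PC=0 (depth now 2)
Event 3 (EXEC): [IRQ1] PC=0: INC 2 -> ACC=2
Event 4 (EXEC): [IRQ1] PC=1: DEC 3 -> ACC=-1
Event 5 (EXEC): [IRQ1] PC=2: INC 3 -> ACC=2
Event 6 (EXEC): [IRQ1] PC=3: IRET -> resume IRQ1 at PC=0 (depth now 1)
Event 7 (EXEC): [IRQ1] PC=0: INC 2 -> ACC=4
Event 8 (EXEC): [IRQ1] PC=1: DEC 3 -> ACC=1
Event 9 (EXEC): [IRQ1] PC=2: INC 3 -> ACC=4
Event 10 (EXEC): [IRQ1] PC=3: IRET -> resume MAIN at PC=0 (depth now 0)
Event 11 (INT 0): INT 0 arrives: push (MAIN, PC=0), enter IRQ0 at PC=0 (depth now 1)
Event 12 (EXEC): [IRQ0] PC=0: INC 4 -> ACC=8
Event 13 (EXEC): [IRQ0] PC=1: DEC 4 -> ACC=4
Event 14 (EXEC): [IRQ0] PC=2: INC 3 -> ACC=7
Event 15 (EXEC): [IRQ0] PC=3: IRET -> resume MAIN at PC=0 (depth now 0)
Event 16 (EXEC): [MAIN] PC=0: NOP
Event 17 (EXEC): [MAIN] PC=1: NOP
Event 18 (INT 0): INT 0 arrives: push (MAIN, PC=2), enter IRQ0 at PC=0 (depth now 1)
Event 19 (EXEC): [IRQ0] PC=0: INC 4 -> ACC=11
Event 20 (EXEC): [IRQ0] PC=1: DEC 4 -> ACC=7
Event 21 (EXEC): [IRQ0] PC=2: INC 3 -> ACC=10
Event 22 (EXEC): [IRQ0] PC=3: IRET -> resume MAIN at PC=2 (depth now 0)
Event 23 (EXEC): [MAIN] PC=2: INC 5 -> ACC=15
Event 24 (EXEC): [MAIN] PC=3: DEC 2 -> ACC=13
Event 25 (EXEC): [MAIN] PC=4: INC 4 -> ACC=17
Event 26 (EXEC): [MAIN] PC=5: DEC 5 -> ACC=12
Event 27 (EXEC): [MAIN] PC=6: INC 2 -> ACC=14
Event 28 (EXEC): [MAIN] PC=7: HALT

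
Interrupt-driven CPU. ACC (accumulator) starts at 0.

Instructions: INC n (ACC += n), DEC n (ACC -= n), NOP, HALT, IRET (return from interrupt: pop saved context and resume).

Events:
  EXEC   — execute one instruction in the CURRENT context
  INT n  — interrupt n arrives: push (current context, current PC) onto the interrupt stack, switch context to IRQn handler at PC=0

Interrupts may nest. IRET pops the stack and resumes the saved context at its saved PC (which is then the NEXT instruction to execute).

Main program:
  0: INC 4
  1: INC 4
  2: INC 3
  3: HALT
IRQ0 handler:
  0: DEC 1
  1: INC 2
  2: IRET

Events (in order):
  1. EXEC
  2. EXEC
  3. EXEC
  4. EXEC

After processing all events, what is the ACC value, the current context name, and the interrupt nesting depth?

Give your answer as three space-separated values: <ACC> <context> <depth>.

Answer: 11 MAIN 0

Derivation:
Event 1 (EXEC): [MAIN] PC=0: INC 4 -> ACC=4
Event 2 (EXEC): [MAIN] PC=1: INC 4 -> ACC=8
Event 3 (EXEC): [MAIN] PC=2: INC 3 -> ACC=11
Event 4 (EXEC): [MAIN] PC=3: HALT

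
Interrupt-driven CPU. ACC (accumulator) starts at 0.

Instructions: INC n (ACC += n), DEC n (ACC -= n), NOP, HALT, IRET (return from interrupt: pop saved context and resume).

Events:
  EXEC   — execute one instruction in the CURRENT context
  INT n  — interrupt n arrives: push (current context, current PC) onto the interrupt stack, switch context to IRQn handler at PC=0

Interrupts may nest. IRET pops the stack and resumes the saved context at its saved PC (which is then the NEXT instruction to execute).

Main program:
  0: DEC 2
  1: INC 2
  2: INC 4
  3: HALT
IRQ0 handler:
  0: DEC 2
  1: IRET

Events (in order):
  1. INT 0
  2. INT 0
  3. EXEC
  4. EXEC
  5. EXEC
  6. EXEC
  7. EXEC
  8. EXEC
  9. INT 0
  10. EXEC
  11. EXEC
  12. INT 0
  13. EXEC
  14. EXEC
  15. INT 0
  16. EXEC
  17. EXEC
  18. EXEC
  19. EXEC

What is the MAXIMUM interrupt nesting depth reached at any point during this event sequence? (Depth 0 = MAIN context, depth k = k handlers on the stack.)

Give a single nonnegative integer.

Answer: 2

Derivation:
Event 1 (INT 0): INT 0 arrives: push (MAIN, PC=0), enter IRQ0 at PC=0 (depth now 1) [depth=1]
Event 2 (INT 0): INT 0 arrives: push (IRQ0, PC=0), enter IRQ0 at PC=0 (depth now 2) [depth=2]
Event 3 (EXEC): [IRQ0] PC=0: DEC 2 -> ACC=-2 [depth=2]
Event 4 (EXEC): [IRQ0] PC=1: IRET -> resume IRQ0 at PC=0 (depth now 1) [depth=1]
Event 5 (EXEC): [IRQ0] PC=0: DEC 2 -> ACC=-4 [depth=1]
Event 6 (EXEC): [IRQ0] PC=1: IRET -> resume MAIN at PC=0 (depth now 0) [depth=0]
Event 7 (EXEC): [MAIN] PC=0: DEC 2 -> ACC=-6 [depth=0]
Event 8 (EXEC): [MAIN] PC=1: INC 2 -> ACC=-4 [depth=0]
Event 9 (INT 0): INT 0 arrives: push (MAIN, PC=2), enter IRQ0 at PC=0 (depth now 1) [depth=1]
Event 10 (EXEC): [IRQ0] PC=0: DEC 2 -> ACC=-6 [depth=1]
Event 11 (EXEC): [IRQ0] PC=1: IRET -> resume MAIN at PC=2 (depth now 0) [depth=0]
Event 12 (INT 0): INT 0 arrives: push (MAIN, PC=2), enter IRQ0 at PC=0 (depth now 1) [depth=1]
Event 13 (EXEC): [IRQ0] PC=0: DEC 2 -> ACC=-8 [depth=1]
Event 14 (EXEC): [IRQ0] PC=1: IRET -> resume MAIN at PC=2 (depth now 0) [depth=0]
Event 15 (INT 0): INT 0 arrives: push (MAIN, PC=2), enter IRQ0 at PC=0 (depth now 1) [depth=1]
Event 16 (EXEC): [IRQ0] PC=0: DEC 2 -> ACC=-10 [depth=1]
Event 17 (EXEC): [IRQ0] PC=1: IRET -> resume MAIN at PC=2 (depth now 0) [depth=0]
Event 18 (EXEC): [MAIN] PC=2: INC 4 -> ACC=-6 [depth=0]
Event 19 (EXEC): [MAIN] PC=3: HALT [depth=0]
Max depth observed: 2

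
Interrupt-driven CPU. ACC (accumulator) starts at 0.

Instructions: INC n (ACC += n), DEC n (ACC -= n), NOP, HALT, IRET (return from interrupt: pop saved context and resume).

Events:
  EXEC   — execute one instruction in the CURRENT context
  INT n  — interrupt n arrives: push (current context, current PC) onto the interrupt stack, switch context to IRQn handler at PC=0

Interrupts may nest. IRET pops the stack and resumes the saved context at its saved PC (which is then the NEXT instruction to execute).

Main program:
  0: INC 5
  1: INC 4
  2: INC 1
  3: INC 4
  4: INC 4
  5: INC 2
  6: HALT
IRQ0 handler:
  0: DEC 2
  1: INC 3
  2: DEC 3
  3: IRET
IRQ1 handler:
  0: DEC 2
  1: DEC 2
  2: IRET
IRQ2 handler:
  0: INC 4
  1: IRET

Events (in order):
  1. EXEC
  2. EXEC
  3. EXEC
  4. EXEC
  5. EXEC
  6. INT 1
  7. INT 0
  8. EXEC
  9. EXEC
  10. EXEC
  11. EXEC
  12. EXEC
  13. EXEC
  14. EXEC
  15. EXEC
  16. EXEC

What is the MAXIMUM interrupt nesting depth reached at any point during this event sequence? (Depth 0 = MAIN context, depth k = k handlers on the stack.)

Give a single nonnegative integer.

Event 1 (EXEC): [MAIN] PC=0: INC 5 -> ACC=5 [depth=0]
Event 2 (EXEC): [MAIN] PC=1: INC 4 -> ACC=9 [depth=0]
Event 3 (EXEC): [MAIN] PC=2: INC 1 -> ACC=10 [depth=0]
Event 4 (EXEC): [MAIN] PC=3: INC 4 -> ACC=14 [depth=0]
Event 5 (EXEC): [MAIN] PC=4: INC 4 -> ACC=18 [depth=0]
Event 6 (INT 1): INT 1 arrives: push (MAIN, PC=5), enter IRQ1 at PC=0 (depth now 1) [depth=1]
Event 7 (INT 0): INT 0 arrives: push (IRQ1, PC=0), enter IRQ0 at PC=0 (depth now 2) [depth=2]
Event 8 (EXEC): [IRQ0] PC=0: DEC 2 -> ACC=16 [depth=2]
Event 9 (EXEC): [IRQ0] PC=1: INC 3 -> ACC=19 [depth=2]
Event 10 (EXEC): [IRQ0] PC=2: DEC 3 -> ACC=16 [depth=2]
Event 11 (EXEC): [IRQ0] PC=3: IRET -> resume IRQ1 at PC=0 (depth now 1) [depth=1]
Event 12 (EXEC): [IRQ1] PC=0: DEC 2 -> ACC=14 [depth=1]
Event 13 (EXEC): [IRQ1] PC=1: DEC 2 -> ACC=12 [depth=1]
Event 14 (EXEC): [IRQ1] PC=2: IRET -> resume MAIN at PC=5 (depth now 0) [depth=0]
Event 15 (EXEC): [MAIN] PC=5: INC 2 -> ACC=14 [depth=0]
Event 16 (EXEC): [MAIN] PC=6: HALT [depth=0]
Max depth observed: 2

Answer: 2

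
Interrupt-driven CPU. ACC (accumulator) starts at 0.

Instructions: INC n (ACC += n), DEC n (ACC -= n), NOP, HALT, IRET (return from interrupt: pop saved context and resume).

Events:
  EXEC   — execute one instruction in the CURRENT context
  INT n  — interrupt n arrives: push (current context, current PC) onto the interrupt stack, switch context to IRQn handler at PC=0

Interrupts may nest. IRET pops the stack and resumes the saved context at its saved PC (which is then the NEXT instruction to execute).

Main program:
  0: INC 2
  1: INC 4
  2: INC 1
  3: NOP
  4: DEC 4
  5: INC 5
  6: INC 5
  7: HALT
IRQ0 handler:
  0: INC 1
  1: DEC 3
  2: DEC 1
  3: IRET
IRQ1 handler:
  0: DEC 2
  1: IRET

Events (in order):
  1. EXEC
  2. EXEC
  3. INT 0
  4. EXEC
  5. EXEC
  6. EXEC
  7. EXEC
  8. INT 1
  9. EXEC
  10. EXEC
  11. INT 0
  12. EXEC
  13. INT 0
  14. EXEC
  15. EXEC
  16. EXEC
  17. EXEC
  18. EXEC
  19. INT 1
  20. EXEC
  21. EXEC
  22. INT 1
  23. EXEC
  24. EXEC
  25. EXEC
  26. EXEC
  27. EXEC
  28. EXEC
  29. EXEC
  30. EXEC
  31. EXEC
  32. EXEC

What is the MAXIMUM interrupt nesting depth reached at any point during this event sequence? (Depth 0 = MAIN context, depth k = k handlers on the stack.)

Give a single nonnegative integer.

Answer: 2

Derivation:
Event 1 (EXEC): [MAIN] PC=0: INC 2 -> ACC=2 [depth=0]
Event 2 (EXEC): [MAIN] PC=1: INC 4 -> ACC=6 [depth=0]
Event 3 (INT 0): INT 0 arrives: push (MAIN, PC=2), enter IRQ0 at PC=0 (depth now 1) [depth=1]
Event 4 (EXEC): [IRQ0] PC=0: INC 1 -> ACC=7 [depth=1]
Event 5 (EXEC): [IRQ0] PC=1: DEC 3 -> ACC=4 [depth=1]
Event 6 (EXEC): [IRQ0] PC=2: DEC 1 -> ACC=3 [depth=1]
Event 7 (EXEC): [IRQ0] PC=3: IRET -> resume MAIN at PC=2 (depth now 0) [depth=0]
Event 8 (INT 1): INT 1 arrives: push (MAIN, PC=2), enter IRQ1 at PC=0 (depth now 1) [depth=1]
Event 9 (EXEC): [IRQ1] PC=0: DEC 2 -> ACC=1 [depth=1]
Event 10 (EXEC): [IRQ1] PC=1: IRET -> resume MAIN at PC=2 (depth now 0) [depth=0]
Event 11 (INT 0): INT 0 arrives: push (MAIN, PC=2), enter IRQ0 at PC=0 (depth now 1) [depth=1]
Event 12 (EXEC): [IRQ0] PC=0: INC 1 -> ACC=2 [depth=1]
Event 13 (INT 0): INT 0 arrives: push (IRQ0, PC=1), enter IRQ0 at PC=0 (depth now 2) [depth=2]
Event 14 (EXEC): [IRQ0] PC=0: INC 1 -> ACC=3 [depth=2]
Event 15 (EXEC): [IRQ0] PC=1: DEC 3 -> ACC=0 [depth=2]
Event 16 (EXEC): [IRQ0] PC=2: DEC 1 -> ACC=-1 [depth=2]
Event 17 (EXEC): [IRQ0] PC=3: IRET -> resume IRQ0 at PC=1 (depth now 1) [depth=1]
Event 18 (EXEC): [IRQ0] PC=1: DEC 3 -> ACC=-4 [depth=1]
Event 19 (INT 1): INT 1 arrives: push (IRQ0, PC=2), enter IRQ1 at PC=0 (depth now 2) [depth=2]
Event 20 (EXEC): [IRQ1] PC=0: DEC 2 -> ACC=-6 [depth=2]
Event 21 (EXEC): [IRQ1] PC=1: IRET -> resume IRQ0 at PC=2 (depth now 1) [depth=1]
Event 22 (INT 1): INT 1 arrives: push (IRQ0, PC=2), enter IRQ1 at PC=0 (depth now 2) [depth=2]
Event 23 (EXEC): [IRQ1] PC=0: DEC 2 -> ACC=-8 [depth=2]
Event 24 (EXEC): [IRQ1] PC=1: IRET -> resume IRQ0 at PC=2 (depth now 1) [depth=1]
Event 25 (EXEC): [IRQ0] PC=2: DEC 1 -> ACC=-9 [depth=1]
Event 26 (EXEC): [IRQ0] PC=3: IRET -> resume MAIN at PC=2 (depth now 0) [depth=0]
Event 27 (EXEC): [MAIN] PC=2: INC 1 -> ACC=-8 [depth=0]
Event 28 (EXEC): [MAIN] PC=3: NOP [depth=0]
Event 29 (EXEC): [MAIN] PC=4: DEC 4 -> ACC=-12 [depth=0]
Event 30 (EXEC): [MAIN] PC=5: INC 5 -> ACC=-7 [depth=0]
Event 31 (EXEC): [MAIN] PC=6: INC 5 -> ACC=-2 [depth=0]
Event 32 (EXEC): [MAIN] PC=7: HALT [depth=0]
Max depth observed: 2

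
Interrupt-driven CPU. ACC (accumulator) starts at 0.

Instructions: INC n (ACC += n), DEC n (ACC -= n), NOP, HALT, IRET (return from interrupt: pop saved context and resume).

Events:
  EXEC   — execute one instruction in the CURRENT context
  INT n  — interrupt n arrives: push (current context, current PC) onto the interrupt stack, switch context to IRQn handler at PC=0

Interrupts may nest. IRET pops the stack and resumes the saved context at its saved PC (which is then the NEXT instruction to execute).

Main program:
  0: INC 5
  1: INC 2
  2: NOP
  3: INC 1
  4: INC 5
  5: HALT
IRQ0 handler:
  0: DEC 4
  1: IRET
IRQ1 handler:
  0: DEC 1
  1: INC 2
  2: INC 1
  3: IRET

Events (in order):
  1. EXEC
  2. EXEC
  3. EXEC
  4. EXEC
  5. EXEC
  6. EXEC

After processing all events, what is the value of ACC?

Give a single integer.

Event 1 (EXEC): [MAIN] PC=0: INC 5 -> ACC=5
Event 2 (EXEC): [MAIN] PC=1: INC 2 -> ACC=7
Event 3 (EXEC): [MAIN] PC=2: NOP
Event 4 (EXEC): [MAIN] PC=3: INC 1 -> ACC=8
Event 5 (EXEC): [MAIN] PC=4: INC 5 -> ACC=13
Event 6 (EXEC): [MAIN] PC=5: HALT

Answer: 13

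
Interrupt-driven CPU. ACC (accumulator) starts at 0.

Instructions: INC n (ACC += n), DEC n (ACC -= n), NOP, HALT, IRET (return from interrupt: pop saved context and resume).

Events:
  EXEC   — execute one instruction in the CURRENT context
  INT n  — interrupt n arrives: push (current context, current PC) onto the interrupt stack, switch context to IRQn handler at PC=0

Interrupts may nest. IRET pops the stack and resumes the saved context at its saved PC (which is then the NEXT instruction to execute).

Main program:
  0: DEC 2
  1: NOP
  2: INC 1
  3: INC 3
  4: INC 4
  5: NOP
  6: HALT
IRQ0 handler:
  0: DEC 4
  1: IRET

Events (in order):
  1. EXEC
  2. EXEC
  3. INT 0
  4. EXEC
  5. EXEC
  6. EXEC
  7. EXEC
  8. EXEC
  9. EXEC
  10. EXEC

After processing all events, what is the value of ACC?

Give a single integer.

Event 1 (EXEC): [MAIN] PC=0: DEC 2 -> ACC=-2
Event 2 (EXEC): [MAIN] PC=1: NOP
Event 3 (INT 0): INT 0 arrives: push (MAIN, PC=2), enter IRQ0 at PC=0 (depth now 1)
Event 4 (EXEC): [IRQ0] PC=0: DEC 4 -> ACC=-6
Event 5 (EXEC): [IRQ0] PC=1: IRET -> resume MAIN at PC=2 (depth now 0)
Event 6 (EXEC): [MAIN] PC=2: INC 1 -> ACC=-5
Event 7 (EXEC): [MAIN] PC=3: INC 3 -> ACC=-2
Event 8 (EXEC): [MAIN] PC=4: INC 4 -> ACC=2
Event 9 (EXEC): [MAIN] PC=5: NOP
Event 10 (EXEC): [MAIN] PC=6: HALT

Answer: 2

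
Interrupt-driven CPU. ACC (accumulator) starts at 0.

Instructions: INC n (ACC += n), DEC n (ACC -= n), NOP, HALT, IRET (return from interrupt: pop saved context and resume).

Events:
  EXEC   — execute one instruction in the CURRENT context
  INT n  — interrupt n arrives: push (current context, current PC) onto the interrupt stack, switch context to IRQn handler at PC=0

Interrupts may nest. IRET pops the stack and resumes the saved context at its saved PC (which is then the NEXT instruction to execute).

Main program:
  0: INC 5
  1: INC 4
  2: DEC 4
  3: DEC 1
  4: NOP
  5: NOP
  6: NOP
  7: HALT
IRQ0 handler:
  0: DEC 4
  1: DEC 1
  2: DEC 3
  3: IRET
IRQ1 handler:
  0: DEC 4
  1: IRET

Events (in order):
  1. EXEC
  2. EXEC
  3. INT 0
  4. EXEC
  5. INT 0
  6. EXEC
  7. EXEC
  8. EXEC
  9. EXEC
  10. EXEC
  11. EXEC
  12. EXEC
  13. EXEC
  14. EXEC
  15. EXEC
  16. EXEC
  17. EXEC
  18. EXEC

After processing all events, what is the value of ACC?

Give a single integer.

Answer: -12

Derivation:
Event 1 (EXEC): [MAIN] PC=0: INC 5 -> ACC=5
Event 2 (EXEC): [MAIN] PC=1: INC 4 -> ACC=9
Event 3 (INT 0): INT 0 arrives: push (MAIN, PC=2), enter IRQ0 at PC=0 (depth now 1)
Event 4 (EXEC): [IRQ0] PC=0: DEC 4 -> ACC=5
Event 5 (INT 0): INT 0 arrives: push (IRQ0, PC=1), enter IRQ0 at PC=0 (depth now 2)
Event 6 (EXEC): [IRQ0] PC=0: DEC 4 -> ACC=1
Event 7 (EXEC): [IRQ0] PC=1: DEC 1 -> ACC=0
Event 8 (EXEC): [IRQ0] PC=2: DEC 3 -> ACC=-3
Event 9 (EXEC): [IRQ0] PC=3: IRET -> resume IRQ0 at PC=1 (depth now 1)
Event 10 (EXEC): [IRQ0] PC=1: DEC 1 -> ACC=-4
Event 11 (EXEC): [IRQ0] PC=2: DEC 3 -> ACC=-7
Event 12 (EXEC): [IRQ0] PC=3: IRET -> resume MAIN at PC=2 (depth now 0)
Event 13 (EXEC): [MAIN] PC=2: DEC 4 -> ACC=-11
Event 14 (EXEC): [MAIN] PC=3: DEC 1 -> ACC=-12
Event 15 (EXEC): [MAIN] PC=4: NOP
Event 16 (EXEC): [MAIN] PC=5: NOP
Event 17 (EXEC): [MAIN] PC=6: NOP
Event 18 (EXEC): [MAIN] PC=7: HALT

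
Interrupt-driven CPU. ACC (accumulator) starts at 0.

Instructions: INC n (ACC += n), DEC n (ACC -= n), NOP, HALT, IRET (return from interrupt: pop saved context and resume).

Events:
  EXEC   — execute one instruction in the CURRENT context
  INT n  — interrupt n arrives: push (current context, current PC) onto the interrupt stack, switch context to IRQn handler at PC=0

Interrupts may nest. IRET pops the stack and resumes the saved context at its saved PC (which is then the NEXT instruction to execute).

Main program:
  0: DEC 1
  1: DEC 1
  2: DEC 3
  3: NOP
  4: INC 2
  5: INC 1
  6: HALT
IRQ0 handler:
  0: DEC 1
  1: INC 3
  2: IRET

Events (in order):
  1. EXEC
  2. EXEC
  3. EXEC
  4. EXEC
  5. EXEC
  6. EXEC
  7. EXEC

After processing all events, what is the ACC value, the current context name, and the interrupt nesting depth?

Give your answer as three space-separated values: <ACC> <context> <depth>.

Answer: -2 MAIN 0

Derivation:
Event 1 (EXEC): [MAIN] PC=0: DEC 1 -> ACC=-1
Event 2 (EXEC): [MAIN] PC=1: DEC 1 -> ACC=-2
Event 3 (EXEC): [MAIN] PC=2: DEC 3 -> ACC=-5
Event 4 (EXEC): [MAIN] PC=3: NOP
Event 5 (EXEC): [MAIN] PC=4: INC 2 -> ACC=-3
Event 6 (EXEC): [MAIN] PC=5: INC 1 -> ACC=-2
Event 7 (EXEC): [MAIN] PC=6: HALT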